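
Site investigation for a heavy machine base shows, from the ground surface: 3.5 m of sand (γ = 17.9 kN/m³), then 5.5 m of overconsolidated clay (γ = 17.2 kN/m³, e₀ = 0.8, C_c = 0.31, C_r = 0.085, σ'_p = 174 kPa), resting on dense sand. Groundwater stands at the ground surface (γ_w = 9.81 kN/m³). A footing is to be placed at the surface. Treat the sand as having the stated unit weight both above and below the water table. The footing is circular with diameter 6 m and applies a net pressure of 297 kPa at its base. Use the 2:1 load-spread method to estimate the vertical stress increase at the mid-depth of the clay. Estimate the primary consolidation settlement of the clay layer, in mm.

Mid-depth of clay below the ground surface: z = 3.5 + 5.5/2 = 6.25 m.
Total vertical stress at mid-clay: σ_v = 17.9×3.5 + 17.2×2.75 = 109.95 kPa.
Pore pressure: u = 9.81×(6.25 − 0) = 61.312 kPa.
Initial effective stress: σ'_0 = σ_v − u = 109.95 − 61.312 = 48.638 kPa.
Stress increase at mid-clay by the 2:1 spreading method:
Δσ ≈ qD²/(D+z)² = 297×6²/(6+6.25)² = 71.25 kPa
Final effective stress: σ'_f = 48.638 + 71.25 = 119.89 kPa.
σ'_f = 119.89 ≤ σ'_p = 174 kPa, so the clay remains overconsolidated and only the recompression index applies:
S_c = C_r·H/(1+e₀)·log₁₀(σ'_f/σ'_0) = 0.085×5.5/1.8×log₁₀(119.89/48.638)
    = 0.25973 × 0.39181 = 0.1018 m

S_c ≈ 102 mm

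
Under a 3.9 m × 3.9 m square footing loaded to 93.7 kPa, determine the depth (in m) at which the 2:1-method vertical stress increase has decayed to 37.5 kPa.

2:1 spreading — at depth z the loaded area has grown by z in each plan dimension:
qB²/(B+z)² = Δσ_z ⇒ z = B(√(q/Δσ_z) − 1) = 3.9×(√(93.7/37.5) − 1) = 2.265 m

z ≈ 2.26 m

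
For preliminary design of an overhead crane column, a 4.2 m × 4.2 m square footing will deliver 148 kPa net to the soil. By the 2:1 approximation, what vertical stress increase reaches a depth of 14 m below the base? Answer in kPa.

Δσ_z ≈ 7.88 kPa

By the 2:1 method the load spreads at 1 horizontal : 2 vertical, so at depth z the loaded area has grown by z in each plan dimension:
Δσ = qBL/((B+z)(L+z)) = 148×4.2×4.2/((4.2+14)(4.2+14)) = 7.8817 kPa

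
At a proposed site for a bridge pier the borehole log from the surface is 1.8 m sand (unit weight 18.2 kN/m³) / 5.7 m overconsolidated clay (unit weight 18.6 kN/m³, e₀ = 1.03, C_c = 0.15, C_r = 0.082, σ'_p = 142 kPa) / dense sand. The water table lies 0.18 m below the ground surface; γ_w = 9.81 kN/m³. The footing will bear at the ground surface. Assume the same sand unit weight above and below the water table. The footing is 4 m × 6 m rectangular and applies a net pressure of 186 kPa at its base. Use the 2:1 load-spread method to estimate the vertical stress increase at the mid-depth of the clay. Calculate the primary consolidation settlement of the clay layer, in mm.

S_c ≈ 76.8 mm

Mid-depth of clay below the ground surface: z = 1.8 + 5.7/2 = 4.65 m.
Total vertical stress at mid-clay: σ_v = 18.2×1.8 + 18.6×2.85 = 85.77 kPa.
Pore pressure: u = 9.81×(4.65 − 0.18) = 43.851 kPa.
Initial effective stress: σ'_0 = σ_v − u = 85.77 − 43.851 = 41.919 kPa.
Stress increase at mid-clay by the 2:1 spreading method:
Δσ = qBL/((B+z)(L+z)) = 186×4×6/((4+4.65)(6+4.65)) = 48.457 kPa
Final effective stress: σ'_f = 41.919 + 48.457 = 90.376 kPa.
σ'_f = 90.376 ≤ σ'_p = 142 kPa, so the clay remains overconsolidated and only the recompression index applies:
S_c = C_r·H/(1+e₀)·log₁₀(σ'_f/σ'_0) = 0.082×5.7/2.03×log₁₀(90.376/41.919)
    = 0.23025 × 0.33364 = 0.07682 m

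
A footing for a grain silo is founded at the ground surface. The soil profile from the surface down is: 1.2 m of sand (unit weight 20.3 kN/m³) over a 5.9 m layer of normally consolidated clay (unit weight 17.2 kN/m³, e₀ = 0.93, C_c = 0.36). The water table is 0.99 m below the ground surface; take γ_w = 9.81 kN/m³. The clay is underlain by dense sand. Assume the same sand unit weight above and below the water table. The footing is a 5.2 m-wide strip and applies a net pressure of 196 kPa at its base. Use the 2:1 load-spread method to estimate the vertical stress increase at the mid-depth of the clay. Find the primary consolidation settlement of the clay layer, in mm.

Mid-depth of clay below the ground surface: z = 1.2 + 5.9/2 = 4.15 m.
Total vertical stress at mid-clay: σ_v = 20.3×1.2 + 17.2×2.95 = 75.1 kPa.
Pore pressure: u = 9.81×(4.15 − 0.99) = 31 kPa.
Initial effective stress: σ'_0 = σ_v − u = 75.1 − 31 = 44.1 kPa.
Stress increase at mid-clay by the 2:1 spreading method:
Δσ = qB/(B+z) = 196×5.2/(5.2+4.15) = 109.01 kPa
Final effective stress: σ'_f = σ'_0 + Δσ = 44.1 + 109.01 = 153.11 kPa.
Normally consolidated clay, so the full stress increment lies on the virgin compression line:
S_c = C_c·H/(1+e₀)·log₁₀(σ'_f/σ'_0) = 0.36×5.9/(1+0.93)×log₁₀(153.11/44.1)
    = 1.1005 × 0.54056 = 0.5949 m

S_c ≈ 595 mm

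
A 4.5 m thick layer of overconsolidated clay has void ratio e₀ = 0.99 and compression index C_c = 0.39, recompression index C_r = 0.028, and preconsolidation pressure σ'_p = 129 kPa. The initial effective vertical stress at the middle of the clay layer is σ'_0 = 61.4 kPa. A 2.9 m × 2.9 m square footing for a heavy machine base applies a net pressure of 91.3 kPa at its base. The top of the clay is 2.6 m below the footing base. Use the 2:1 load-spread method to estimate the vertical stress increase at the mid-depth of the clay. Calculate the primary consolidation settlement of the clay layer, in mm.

Mid-depth of clay below the footing base: z = 2.6 + 4.5/2 = 4.85 m.
Stress increase at mid-clay by the 2:1 spreading method:
Δσ = qBL/((B+z)(L+z)) = 91.3×2.9×2.9/((2.9+4.85)(2.9+4.85)) = 12.784 kPa
Final effective stress: σ'_f = 61.4 + 12.784 = 74.184 kPa.
σ'_f = 74.184 ≤ σ'_p = 129 kPa, so the clay remains overconsolidated and only the recompression index applies:
S_c = C_r·H/(1+e₀)·log₁₀(σ'_f/σ'_0) = 0.028×4.5/1.99×log₁₀(74.184/61.4)
    = 0.063316 × 0.082142 = 0.005201 m

S_c ≈ 5.2 mm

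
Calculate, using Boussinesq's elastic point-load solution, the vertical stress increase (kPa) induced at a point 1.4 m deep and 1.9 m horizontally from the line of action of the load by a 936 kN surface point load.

Δσ_z ≈ 16.7 kPa

Boussinesq vertical stress below a point load on an elastic half-space:
Δσ_z = 3P/(2πz²) · [1 + (r/z)²]^(−5/2)
r/z = 1.9/1.4 = 1.3571; [1+(r/z)²]^(−5/2) = 0.073452.
Δσ_z = 3×936/(2π×1.4²) × 0.073452 = 228.01 × 0.073452 = 16.75 kPa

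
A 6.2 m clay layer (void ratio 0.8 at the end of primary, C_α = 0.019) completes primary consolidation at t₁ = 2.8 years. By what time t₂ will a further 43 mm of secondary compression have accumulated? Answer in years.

S_s = C_α·H/(1+e_p)·log₁₀(t₂/t₁) ⇒ log₁₀(t₂/t₁) = S_s·(1+e_p)/(C_α·H).
log₁₀(t₂/t₁) = 0.043 × (1+0.8) / (0.019×6.2) = 0.657
t₂ = t₁ × 10^0.657 = 2.8 × 4.54 = 12.71 years

t₂ ≈ 12.7 years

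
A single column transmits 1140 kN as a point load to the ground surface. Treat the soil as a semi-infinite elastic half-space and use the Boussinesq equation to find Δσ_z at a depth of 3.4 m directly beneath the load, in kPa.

Δσ_z ≈ 47.1 kPa

Boussinesq vertical stress below a point load on an elastic half-space:
Δσ_z = 3P/(2πz²) · [1 + (r/z)²]^(−5/2)
r/z = 0/3.4 = 0; [1+(r/z)²]^(−5/2) = 1.
Δσ_z = 3×1140/(2π×3.4²) × 1 = 47.086 × 1 = 47.09 kPa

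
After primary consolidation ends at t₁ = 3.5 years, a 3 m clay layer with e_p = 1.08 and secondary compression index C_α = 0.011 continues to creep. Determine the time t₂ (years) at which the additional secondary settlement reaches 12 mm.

S_s = C_α·H/(1+e_p)·log₁₀(t₂/t₁) ⇒ log₁₀(t₂/t₁) = S_s·(1+e_p)/(C_α·H).
log₁₀(t₂/t₁) = 0.012 × (1+1.08) / (0.011×3) = 0.7564
t₂ = t₁ × 10^0.7564 = 3.5 × 5.706 = 19.97 years

t₂ ≈ 20 years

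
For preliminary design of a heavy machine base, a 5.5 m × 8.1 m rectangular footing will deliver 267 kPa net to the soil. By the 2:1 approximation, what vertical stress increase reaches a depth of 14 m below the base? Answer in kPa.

By the 2:1 method the load spreads at 1 horizontal : 2 vertical, so at depth z the loaded area has grown by z in each plan dimension:
Δσ = qBL/((B+z)(L+z)) = 267×5.5×8.1/((5.5+14)(8.1+14)) = 27.601 kPa

Δσ_z ≈ 27.6 kPa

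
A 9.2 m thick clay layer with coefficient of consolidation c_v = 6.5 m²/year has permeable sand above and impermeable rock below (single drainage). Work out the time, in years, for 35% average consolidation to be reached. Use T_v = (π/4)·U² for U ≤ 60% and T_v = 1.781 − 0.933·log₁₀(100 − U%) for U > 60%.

t ≈ 1.25 years

Drainage path length: H_d = H = 9.2 m (single drainage).
U ≤ 60%: T_v = (π/4)·U² = (π/4)×0.35² = 0.096211.
t = T_v·H_d²/c_v = 0.096211×9.2²/6.5 = 1.253 years.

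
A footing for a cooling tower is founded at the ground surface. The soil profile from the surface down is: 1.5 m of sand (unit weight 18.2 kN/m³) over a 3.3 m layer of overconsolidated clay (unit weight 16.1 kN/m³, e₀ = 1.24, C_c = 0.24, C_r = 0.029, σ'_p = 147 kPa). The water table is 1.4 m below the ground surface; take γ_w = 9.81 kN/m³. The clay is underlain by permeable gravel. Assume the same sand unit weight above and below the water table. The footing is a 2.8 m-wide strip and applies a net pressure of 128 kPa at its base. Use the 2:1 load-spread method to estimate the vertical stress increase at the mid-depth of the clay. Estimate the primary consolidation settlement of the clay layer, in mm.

Mid-depth of clay below the ground surface: z = 1.5 + 3.3/2 = 3.15 m.
Total vertical stress at mid-clay: σ_v = 18.2×1.5 + 16.1×1.65 = 53.865 kPa.
Pore pressure: u = 9.81×(3.15 − 1.4) = 17.168 kPa.
Initial effective stress: σ'_0 = σ_v − u = 53.865 − 17.168 = 36.697 kPa.
Stress increase at mid-clay by the 2:1 spreading method:
Δσ = qB/(B+z) = 128×2.8/(2.8+3.15) = 60.235 kPa
Final effective stress: σ'_f = 36.697 + 60.235 = 96.932 kPa.
σ'_f = 96.932 ≤ σ'_p = 147 kPa, so the clay remains overconsolidated and only the recompression index applies:
S_c = C_r·H/(1+e₀)·log₁₀(σ'_f/σ'_0) = 0.029×3.3/2.24×log₁₀(96.932/36.697)
    = 0.042723 × 0.42184 = 0.01802 m

S_c ≈ 18 mm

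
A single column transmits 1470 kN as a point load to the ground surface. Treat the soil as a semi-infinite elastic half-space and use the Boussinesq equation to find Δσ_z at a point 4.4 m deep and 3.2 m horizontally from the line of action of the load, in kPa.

Δσ_z ≈ 12.5 kPa

Boussinesq vertical stress below a point load on an elastic half-space:
Δσ_z = 3P/(2πz²) · [1 + (r/z)²]^(−5/2)
r/z = 3.2/4.4 = 0.72727; [1+(r/z)²]^(−5/2) = 0.34597.
Δσ_z = 3×1470/(2π×4.4²) × 0.34597 = 36.254 × 0.34597 = 12.54 kPa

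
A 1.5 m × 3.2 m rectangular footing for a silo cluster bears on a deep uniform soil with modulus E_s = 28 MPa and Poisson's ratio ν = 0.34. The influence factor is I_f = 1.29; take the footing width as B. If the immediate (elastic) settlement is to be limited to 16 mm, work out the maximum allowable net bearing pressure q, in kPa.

E_s = 28 MPa = 28000 kPa.
S_e = q·B·(1−ν²)/E_s · I_f  ⇒  q = S_e·E_s / (B·(1−ν²)·I_f).
q = 0.016 × 28000 / (1.5 × 0.8844 × 1.29) = 261.8 kPa

q ≈ 262 kPa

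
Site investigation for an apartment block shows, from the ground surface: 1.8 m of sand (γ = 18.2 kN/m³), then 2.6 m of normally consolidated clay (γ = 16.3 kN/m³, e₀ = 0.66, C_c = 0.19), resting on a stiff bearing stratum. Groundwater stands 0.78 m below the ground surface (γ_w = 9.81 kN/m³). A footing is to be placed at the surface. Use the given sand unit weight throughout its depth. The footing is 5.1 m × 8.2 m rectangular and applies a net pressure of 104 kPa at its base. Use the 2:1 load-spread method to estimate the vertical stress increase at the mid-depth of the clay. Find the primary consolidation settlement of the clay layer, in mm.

S_c ≈ 119 mm

Mid-depth of clay below the ground surface: z = 1.8 + 2.6/2 = 3.1 m.
Total vertical stress at mid-clay: σ_v = 18.2×1.8 + 16.3×1.3 = 53.95 kPa.
Pore pressure: u = 9.81×(3.1 − 0.78) = 22.759 kPa.
Initial effective stress: σ'_0 = σ_v − u = 53.95 − 22.759 = 31.191 kPa.
Stress increase at mid-clay by the 2:1 spreading method:
Δσ = qBL/((B+z)(L+z)) = 104×5.1×8.2/((5.1+3.1)(8.2+3.1)) = 46.938 kPa
Final effective stress: σ'_f = σ'_0 + Δσ = 31.191 + 46.938 = 78.129 kPa.
Normally consolidated clay, so the full stress increment lies on the virgin compression line:
S_c = C_c·H/(1+e₀)·log₁₀(σ'_f/σ'_0) = 0.19×2.6/(1+0.66)×log₁₀(78.129/31.191)
    = 0.29759 × 0.39878 = 0.1187 m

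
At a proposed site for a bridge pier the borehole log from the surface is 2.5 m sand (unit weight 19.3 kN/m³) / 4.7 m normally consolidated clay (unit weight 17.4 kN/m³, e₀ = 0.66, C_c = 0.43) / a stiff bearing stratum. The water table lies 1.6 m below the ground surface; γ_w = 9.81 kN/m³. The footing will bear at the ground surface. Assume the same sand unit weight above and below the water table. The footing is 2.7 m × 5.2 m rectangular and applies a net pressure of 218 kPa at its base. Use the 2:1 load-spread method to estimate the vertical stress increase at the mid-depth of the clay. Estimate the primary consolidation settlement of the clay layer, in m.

S_c ≈ 0.282 m

Mid-depth of clay below the ground surface: z = 2.5 + 4.7/2 = 4.85 m.
Total vertical stress at mid-clay: σ_v = 19.3×2.5 + 17.4×2.35 = 89.14 kPa.
Pore pressure: u = 9.81×(4.85 − 1.6) = 31.883 kPa.
Initial effective stress: σ'_0 = σ_v − u = 89.14 − 31.883 = 57.257 kPa.
Stress increase at mid-clay by the 2:1 spreading method:
Δσ = qBL/((B+z)(L+z)) = 218×2.7×5.2/((2.7+4.85)(5.2+4.85)) = 40.338 kPa
Final effective stress: σ'_f = σ'_0 + Δσ = 57.257 + 40.338 = 97.595 kPa.
Normally consolidated clay, so the full stress increment lies on the virgin compression line:
S_c = C_c·H/(1+e₀)·log₁₀(σ'_f/σ'_0) = 0.43×4.7/(1+0.66)×log₁₀(97.595/57.257)
    = 1.2175 × 0.2316 = 0.282 m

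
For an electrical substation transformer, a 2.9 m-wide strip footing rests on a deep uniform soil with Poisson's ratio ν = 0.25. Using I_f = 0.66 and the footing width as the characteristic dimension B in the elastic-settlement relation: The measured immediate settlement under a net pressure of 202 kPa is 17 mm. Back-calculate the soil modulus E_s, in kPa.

E_s ≈ 21300 kPa

S_e = q·B·(1−ν²)/E_s · I_f  ⇒  E_s = q·B·(1−ν²)·I_f / S_e.
E_s = 202 × 2.9 × 0.9375 × 0.66 / 0.017 = 21320 kPa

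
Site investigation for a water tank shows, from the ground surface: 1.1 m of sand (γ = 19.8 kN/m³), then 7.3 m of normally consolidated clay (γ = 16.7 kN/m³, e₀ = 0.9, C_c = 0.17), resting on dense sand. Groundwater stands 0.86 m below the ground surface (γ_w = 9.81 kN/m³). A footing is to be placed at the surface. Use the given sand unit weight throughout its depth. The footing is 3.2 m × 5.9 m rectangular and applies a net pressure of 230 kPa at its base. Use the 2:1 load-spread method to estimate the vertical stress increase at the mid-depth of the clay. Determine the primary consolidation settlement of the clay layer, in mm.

Mid-depth of clay below the ground surface: z = 1.1 + 7.3/2 = 4.75 m.
Total vertical stress at mid-clay: σ_v = 19.8×1.1 + 16.7×3.65 = 82.735 kPa.
Pore pressure: u = 9.81×(4.75 − 0.86) = 38.161 kPa.
Initial effective stress: σ'_0 = σ_v − u = 82.735 − 38.161 = 44.574 kPa.
Stress increase at mid-clay by the 2:1 spreading method:
Δσ = qBL/((B+z)(L+z)) = 230×3.2×5.9/((3.2+4.75)(5.9+4.75)) = 51.288 kPa
Final effective stress: σ'_f = σ'_0 + Δσ = 44.574 + 51.288 = 95.862 kPa.
Normally consolidated clay, so the full stress increment lies on the virgin compression line:
S_c = C_c·H/(1+e₀)·log₁₀(σ'_f/σ'_0) = 0.17×7.3/(1+0.9)×log₁₀(95.862/44.574)
    = 0.65316 × 0.33256 = 0.2172 m

S_c ≈ 217 mm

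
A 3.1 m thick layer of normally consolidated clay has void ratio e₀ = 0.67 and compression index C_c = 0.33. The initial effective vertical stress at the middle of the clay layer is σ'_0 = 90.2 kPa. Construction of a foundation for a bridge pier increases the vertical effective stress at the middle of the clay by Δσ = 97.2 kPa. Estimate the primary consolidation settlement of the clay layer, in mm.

S_c ≈ 195 mm

Final effective stress: σ'_f = σ'_0 + Δσ = 90.2 + 97.2 = 187.4 kPa.
Normally consolidated clay, so the full stress increment lies on the virgin compression line:
S_c = C_c·H/(1+e₀)·log₁₀(σ'_f/σ'_0) = 0.33×3.1/(1+0.67)×log₁₀(187.4/90.2)
    = 0.61257 × 0.31756 = 0.1945 m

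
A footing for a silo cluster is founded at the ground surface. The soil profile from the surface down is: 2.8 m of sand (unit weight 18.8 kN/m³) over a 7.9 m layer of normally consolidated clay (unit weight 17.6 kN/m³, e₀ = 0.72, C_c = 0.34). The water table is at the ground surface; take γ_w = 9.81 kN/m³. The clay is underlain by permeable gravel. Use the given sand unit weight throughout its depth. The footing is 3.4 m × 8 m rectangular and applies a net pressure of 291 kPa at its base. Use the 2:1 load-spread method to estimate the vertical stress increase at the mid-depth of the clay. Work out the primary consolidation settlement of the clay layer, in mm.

Mid-depth of clay below the ground surface: z = 2.8 + 7.9/2 = 6.75 m.
Total vertical stress at mid-clay: σ_v = 18.8×2.8 + 17.6×3.95 = 122.16 kPa.
Pore pressure: u = 9.81×(6.75 − 0) = 66.218 kPa.
Initial effective stress: σ'_0 = σ_v − u = 122.16 − 66.218 = 55.942 kPa.
Stress increase at mid-clay by the 2:1 spreading method:
Δσ = qBL/((B+z)(L+z)) = 291×3.4×8/((3.4+6.75)(8+6.75)) = 52.869 kPa
Final effective stress: σ'_f = σ'_0 + Δσ = 55.942 + 52.869 = 108.81 kPa.
Normally consolidated clay, so the full stress increment lies on the virgin compression line:
S_c = C_c·H/(1+e₀)·log₁₀(σ'_f/σ'_0) = 0.34×7.9/(1+0.72)×log₁₀(108.81/55.942)
    = 1.5616 × 0.28893 = 0.4512 m

S_c ≈ 451 mm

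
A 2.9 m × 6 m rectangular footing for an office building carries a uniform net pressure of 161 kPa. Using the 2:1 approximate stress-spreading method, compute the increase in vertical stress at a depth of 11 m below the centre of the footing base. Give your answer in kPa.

By the 2:1 method the load spreads at 1 horizontal : 2 vertical, so at depth z the loaded area has grown by z in each plan dimension:
Δσ = qBL/((B+z)(L+z)) = 161×2.9×6/((2.9+11)(6+11)) = 11.855 kPa

Δσ_z ≈ 11.9 kPa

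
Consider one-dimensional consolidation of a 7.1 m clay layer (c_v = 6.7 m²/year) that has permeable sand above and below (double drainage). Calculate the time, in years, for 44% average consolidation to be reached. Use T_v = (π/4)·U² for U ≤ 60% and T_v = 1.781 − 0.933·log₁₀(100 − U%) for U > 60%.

Drainage path length: H_d = H/2 = 3.55 m (double drainage).
U ≤ 60%: T_v = (π/4)·U² = (π/4)×0.44² = 0.15205.
t = T_v·H_d²/c_v = 0.15205×3.55²/6.7 = 0.286 years.

t ≈ 0.286 years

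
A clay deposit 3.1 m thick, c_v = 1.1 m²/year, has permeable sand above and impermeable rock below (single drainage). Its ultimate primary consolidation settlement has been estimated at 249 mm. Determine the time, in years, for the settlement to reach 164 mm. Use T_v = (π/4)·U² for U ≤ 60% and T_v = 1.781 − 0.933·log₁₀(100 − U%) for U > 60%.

Drainage path length: H_d = H = 3.1 m (single drainage).
U = S(t)/S_ult = 164/249 = 0.6586.
U > 60%: T_v = 1.781 − 0.933·log₁₀(100 − 65.863) = 0.35051.
t = T_v·H_d²/c_v = 0.35051×3.1²/1.1 = 3.062 years.

t ≈ 3.06 years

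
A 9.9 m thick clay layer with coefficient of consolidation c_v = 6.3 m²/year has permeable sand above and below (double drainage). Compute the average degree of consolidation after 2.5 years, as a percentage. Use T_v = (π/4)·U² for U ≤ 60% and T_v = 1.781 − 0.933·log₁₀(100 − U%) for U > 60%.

Drainage path length: H_d = H/2 = 4.95 m (double drainage).
T_v = c_v·t/H_d² = 6.3×2.5/4.95² = 0.64279.
T_v = 0.64279 corresponds to the U > 60% branch:
U = 1 − 10^((1.781 − T_v)/0.933)/100 = 0.8341

U ≈ 83.4 %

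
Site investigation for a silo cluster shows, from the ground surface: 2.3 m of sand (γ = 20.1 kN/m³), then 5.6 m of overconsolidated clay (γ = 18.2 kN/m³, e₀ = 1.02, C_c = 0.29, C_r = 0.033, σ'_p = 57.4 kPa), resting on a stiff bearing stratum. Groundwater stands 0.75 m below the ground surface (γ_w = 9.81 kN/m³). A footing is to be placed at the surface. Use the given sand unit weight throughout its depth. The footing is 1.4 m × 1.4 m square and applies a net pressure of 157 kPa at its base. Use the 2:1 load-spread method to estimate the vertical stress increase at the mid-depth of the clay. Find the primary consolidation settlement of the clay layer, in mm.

Mid-depth of clay below the ground surface: z = 2.3 + 5.6/2 = 5.1 m.
Total vertical stress at mid-clay: σ_v = 20.1×2.3 + 18.2×2.8 = 97.19 kPa.
Pore pressure: u = 9.81×(5.1 − 0.75) = 42.673 kPa.
Initial effective stress: σ'_0 = σ_v − u = 97.19 − 42.673 = 54.517 kPa.
Stress increase at mid-clay by the 2:1 spreading method:
Δσ = qBL/((B+z)(L+z)) = 157×1.4×1.4/((1.4+5.1)(1.4+5.1)) = 7.2833 kPa
Final effective stress: σ'_f = 54.517 + 7.2833 = 61.8 kPa.
σ'_f = 61.8 > σ'_p = 57.4 kPa, so the stress path crosses the preconsolidation pressure — recompression up to σ'_p, then virgin compression beyond:
S_c = H/(1+e₀)·[C_r·log₁₀(σ'_p/σ'_0) + C_c·log₁₀(σ'_f/σ'_p)]
    = 5.6/2.02 × [0.033×log₁₀(57.4/54.517) + 0.29×log₁₀(61.8/57.4)]
    = 2.7723 × [0.00073854 + 0.0093022] = 0.02784 m

S_c ≈ 27.8 mm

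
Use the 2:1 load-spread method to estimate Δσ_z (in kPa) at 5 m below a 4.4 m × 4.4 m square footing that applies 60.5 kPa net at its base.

Δσ_z ≈ 13.3 kPa

By the 2:1 method the load spreads at 1 horizontal : 2 vertical, so at depth z the loaded area has grown by z in each plan dimension:
Δσ = qBL/((B+z)(L+z)) = 60.5×4.4×4.4/((4.4+5)(4.4+5)) = 13.256 kPa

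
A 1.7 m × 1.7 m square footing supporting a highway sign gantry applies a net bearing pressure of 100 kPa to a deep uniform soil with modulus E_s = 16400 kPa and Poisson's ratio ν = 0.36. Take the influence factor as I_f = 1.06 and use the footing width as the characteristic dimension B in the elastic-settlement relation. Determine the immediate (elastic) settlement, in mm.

Immediate (elastic) settlement: S_e = q·B·(1−ν²)/E_s · I_f.
S_e = 100 × 1.7 × (1 − 0.36²) / 16400 × 1.06
    = 100 × 1.7 × 0.8704 / 16400 × 1.06
    = 0.009564 m = 9.564 mm

S_e ≈ 9.56 mm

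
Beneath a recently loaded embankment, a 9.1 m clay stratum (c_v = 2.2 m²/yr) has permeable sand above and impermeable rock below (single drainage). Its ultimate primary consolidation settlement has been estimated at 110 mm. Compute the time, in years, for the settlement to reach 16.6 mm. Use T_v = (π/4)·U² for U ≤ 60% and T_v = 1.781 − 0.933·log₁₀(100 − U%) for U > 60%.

Drainage path length: H_d = H = 9.1 m (single drainage).
U = S(t)/S_ult = 16.6/110 = 0.1509.
U ≤ 60%: T_v = (π/4)·U² = (π/4)×0.15091² = 0.017886.
t = T_v·H_d²/c_v = 0.017886×9.1²/2.2 = 0.6732 years.

t ≈ 0.673 years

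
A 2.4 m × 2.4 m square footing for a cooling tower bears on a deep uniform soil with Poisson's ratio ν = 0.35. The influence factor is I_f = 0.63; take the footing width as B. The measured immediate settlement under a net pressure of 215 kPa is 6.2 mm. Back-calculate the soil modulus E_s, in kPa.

S_e = q·B·(1−ν²)/E_s · I_f  ⇒  E_s = q·B·(1−ν²)·I_f / S_e.
E_s = 215 × 2.4 × 0.8775 × 0.63 / 0.0062 = 46010 kPa

E_s ≈ 46000 kPa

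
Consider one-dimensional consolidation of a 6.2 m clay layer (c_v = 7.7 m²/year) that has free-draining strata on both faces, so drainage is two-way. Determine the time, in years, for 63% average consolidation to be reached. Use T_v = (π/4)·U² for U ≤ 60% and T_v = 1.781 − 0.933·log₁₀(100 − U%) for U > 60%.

t ≈ 0.397 years

Drainage path length: H_d = H/2 = 3.1 m (double drainage).
U > 60%: T_v = 1.781 − 0.933·log₁₀(100 − 63) = 0.31787.
t = T_v·H_d²/c_v = 0.31787×3.1²/7.7 = 0.3967 years.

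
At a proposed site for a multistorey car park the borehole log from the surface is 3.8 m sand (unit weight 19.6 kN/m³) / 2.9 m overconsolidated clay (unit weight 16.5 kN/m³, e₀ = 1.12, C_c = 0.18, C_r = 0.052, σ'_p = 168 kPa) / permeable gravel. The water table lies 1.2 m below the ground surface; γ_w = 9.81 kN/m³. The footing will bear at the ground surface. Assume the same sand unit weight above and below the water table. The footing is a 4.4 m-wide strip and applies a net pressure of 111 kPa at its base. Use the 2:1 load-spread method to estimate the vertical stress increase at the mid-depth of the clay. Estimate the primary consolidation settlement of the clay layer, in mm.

S_c ≈ 19.2 mm

Mid-depth of clay below the ground surface: z = 3.8 + 2.9/2 = 5.25 m.
Total vertical stress at mid-clay: σ_v = 19.6×3.8 + 16.5×1.45 = 98.405 kPa.
Pore pressure: u = 9.81×(5.25 − 1.2) = 39.73 kPa.
Initial effective stress: σ'_0 = σ_v − u = 98.405 − 39.73 = 58.675 kPa.
Stress increase at mid-clay by the 2:1 spreading method:
Δσ = qB/(B+z) = 111×4.4/(4.4+5.25) = 50.611 kPa
Final effective stress: σ'_f = 58.675 + 50.611 = 109.29 kPa.
σ'_f = 109.29 ≤ σ'_p = 168 kPa, so the clay remains overconsolidated and only the recompression index applies:
S_c = C_r·H/(1+e₀)·log₁₀(σ'_f/σ'_0) = 0.052×2.9/2.12×log₁₀(109.29/58.675)
    = 0.071131 × 0.27013 = 0.01921 m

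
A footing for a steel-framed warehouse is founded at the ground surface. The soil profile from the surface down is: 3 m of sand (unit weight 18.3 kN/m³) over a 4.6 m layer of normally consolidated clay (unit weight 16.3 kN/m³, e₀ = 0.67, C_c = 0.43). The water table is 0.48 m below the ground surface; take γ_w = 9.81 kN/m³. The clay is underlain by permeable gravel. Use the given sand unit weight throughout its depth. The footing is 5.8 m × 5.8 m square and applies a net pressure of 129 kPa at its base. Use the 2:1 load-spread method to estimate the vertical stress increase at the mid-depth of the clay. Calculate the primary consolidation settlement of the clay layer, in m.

S_c ≈ 0.297 m

Mid-depth of clay below the ground surface: z = 3 + 4.6/2 = 5.3 m.
Total vertical stress at mid-clay: σ_v = 18.3×3 + 16.3×2.3 = 92.39 kPa.
Pore pressure: u = 9.81×(5.3 − 0.48) = 47.284 kPa.
Initial effective stress: σ'_0 = σ_v − u = 92.39 − 47.284 = 45.106 kPa.
Stress increase at mid-clay by the 2:1 spreading method:
Δσ = qBL/((B+z)(L+z)) = 129×5.8×5.8/((5.8+5.3)(5.8+5.3)) = 35.221 kPa
Final effective stress: σ'_f = σ'_0 + Δσ = 45.106 + 35.221 = 80.327 kPa.
Normally consolidated clay, so the full stress increment lies on the virgin compression line:
S_c = C_c·H/(1+e₀)·log₁₀(σ'_f/σ'_0) = 0.43×4.6/(1+0.67)×log₁₀(80.327/45.106)
    = 1.1844 × 0.25063 = 0.2968 m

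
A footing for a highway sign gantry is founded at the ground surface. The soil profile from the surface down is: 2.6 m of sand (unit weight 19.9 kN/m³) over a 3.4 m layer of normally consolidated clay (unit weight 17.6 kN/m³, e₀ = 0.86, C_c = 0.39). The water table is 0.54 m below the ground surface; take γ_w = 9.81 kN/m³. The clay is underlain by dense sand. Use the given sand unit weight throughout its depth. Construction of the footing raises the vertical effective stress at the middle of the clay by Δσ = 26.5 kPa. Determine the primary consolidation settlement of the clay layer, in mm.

Mid-depth of clay below the ground surface: z = 2.6 + 3.4/2 = 4.3 m.
Total vertical stress at mid-clay: σ_v = 19.9×2.6 + 17.6×1.7 = 81.66 kPa.
Pore pressure: u = 9.81×(4.3 − 0.54) = 36.886 kPa.
Initial effective stress: σ'_0 = σ_v − u = 81.66 − 36.886 = 44.774 kPa.
Final effective stress: σ'_f = σ'_0 + Δσ = 44.774 + 26.5 = 71.274 kPa.
Normally consolidated clay, so the full stress increment lies on the virgin compression line:
S_c = C_c·H/(1+e₀)·log₁₀(σ'_f/σ'_0) = 0.39×3.4/(1+0.86)×log₁₀(71.274/44.774)
    = 0.7129 × 0.20191 = 0.1439 m

S_c ≈ 144 mm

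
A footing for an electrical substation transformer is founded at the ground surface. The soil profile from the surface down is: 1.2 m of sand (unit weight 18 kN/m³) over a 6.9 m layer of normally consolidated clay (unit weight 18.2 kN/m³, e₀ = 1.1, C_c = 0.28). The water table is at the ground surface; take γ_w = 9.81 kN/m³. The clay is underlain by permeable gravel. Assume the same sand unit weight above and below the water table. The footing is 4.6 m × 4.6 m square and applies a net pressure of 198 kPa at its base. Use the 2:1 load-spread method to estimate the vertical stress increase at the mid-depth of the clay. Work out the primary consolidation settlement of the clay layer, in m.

S_c ≈ 0.326 m

Mid-depth of clay below the ground surface: z = 1.2 + 6.9/2 = 4.65 m.
Total vertical stress at mid-clay: σ_v = 18×1.2 + 18.2×3.45 = 84.39 kPa.
Pore pressure: u = 9.81×(4.65 − 0) = 45.617 kPa.
Initial effective stress: σ'_0 = σ_v − u = 84.39 − 45.617 = 38.773 kPa.
Stress increase at mid-clay by the 2:1 spreading method:
Δσ = qBL/((B+z)(L+z)) = 198×4.6×4.6/((4.6+4.65)(4.6+4.65)) = 48.966 kPa
Final effective stress: σ'_f = σ'_0 + Δσ = 38.773 + 48.966 = 87.739 kPa.
Normally consolidated clay, so the full stress increment lies on the virgin compression line:
S_c = C_c·H/(1+e₀)·log₁₀(σ'_f/σ'_0) = 0.28×6.9/(1+1.1)×log₁₀(87.739/38.773)
    = 0.92 × 0.35466 = 0.3263 m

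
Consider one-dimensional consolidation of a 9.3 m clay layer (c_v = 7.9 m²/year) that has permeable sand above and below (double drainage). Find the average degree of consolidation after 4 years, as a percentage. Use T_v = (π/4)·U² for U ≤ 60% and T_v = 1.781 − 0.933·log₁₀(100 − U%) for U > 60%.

Drainage path length: H_d = H/2 = 4.65 m (double drainage).
T_v = c_v·t/H_d² = 7.9×4/4.65² = 1.4614.
T_v = 1.4614 corresponds to the U > 60% branch:
U = 1 − 10^((1.781 − T_v)/0.933)/100 = 0.978

U ≈ 97.8 %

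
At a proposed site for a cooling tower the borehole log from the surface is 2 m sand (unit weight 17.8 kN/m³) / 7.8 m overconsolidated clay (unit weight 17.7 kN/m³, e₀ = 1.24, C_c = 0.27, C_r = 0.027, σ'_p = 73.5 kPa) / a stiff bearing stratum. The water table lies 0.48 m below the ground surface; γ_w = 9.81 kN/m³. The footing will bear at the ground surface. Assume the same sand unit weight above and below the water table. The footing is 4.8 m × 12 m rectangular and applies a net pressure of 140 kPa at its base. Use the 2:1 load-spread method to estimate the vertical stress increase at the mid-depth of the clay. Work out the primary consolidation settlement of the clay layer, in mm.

Mid-depth of clay below the ground surface: z = 2 + 7.8/2 = 5.9 m.
Total vertical stress at mid-clay: σ_v = 17.8×2 + 17.7×3.9 = 104.63 kPa.
Pore pressure: u = 9.81×(5.9 − 0.48) = 53.17 kPa.
Initial effective stress: σ'_0 = σ_v − u = 104.63 − 53.17 = 51.46 kPa.
Stress increase at mid-clay by the 2:1 spreading method:
Δσ = qBL/((B+z)(L+z)) = 140×4.8×12/((4.8+5.9)(12+5.9)) = 42.103 kPa
Final effective stress: σ'_f = 51.46 + 42.103 = 93.563 kPa.
σ'_f = 93.563 > σ'_p = 73.5 kPa, so the stress path crosses the preconsolidation pressure — recompression up to σ'_p, then virgin compression beyond:
S_c = H/(1+e₀)·[C_r·log₁₀(σ'_p/σ'_0) + C_c·log₁₀(σ'_f/σ'_p)]
    = 7.8/2.24 × [0.027×log₁₀(73.5/51.46) + 0.27×log₁₀(93.563/73.5)]
    = 3.4821 × [0.0041801 + 0.028301] = 0.1131 m

S_c ≈ 113 mm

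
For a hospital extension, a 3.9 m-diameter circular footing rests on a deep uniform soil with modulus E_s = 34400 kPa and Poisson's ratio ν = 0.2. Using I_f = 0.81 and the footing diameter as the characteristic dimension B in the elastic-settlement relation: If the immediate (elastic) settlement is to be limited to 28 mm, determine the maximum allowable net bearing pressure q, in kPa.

S_e = q·B·(1−ν²)/E_s · I_f  ⇒  q = S_e·E_s / (B·(1−ν²)·I_f).
q = 0.028 × 34400 / (3.9 × 0.96 × 0.81) = 317.6 kPa

q ≈ 318 kPa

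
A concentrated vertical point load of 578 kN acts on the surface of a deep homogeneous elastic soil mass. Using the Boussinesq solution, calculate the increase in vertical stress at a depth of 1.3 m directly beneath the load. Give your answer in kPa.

Δσ_z ≈ 163 kPa

Boussinesq vertical stress below a point load on an elastic half-space:
Δσ_z = 3P/(2πz²) · [1 + (r/z)²]^(−5/2)
r/z = 0/1.3 = 0; [1+(r/z)²]^(−5/2) = 1.
Δσ_z = 3×578/(2π×1.3²) × 1 = 163.3 × 1 = 163.3 kPa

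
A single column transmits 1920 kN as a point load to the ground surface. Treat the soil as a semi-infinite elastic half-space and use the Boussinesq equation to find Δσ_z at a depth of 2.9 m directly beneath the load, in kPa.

Δσ_z ≈ 109 kPa

Boussinesq vertical stress below a point load on an elastic half-space:
Δσ_z = 3P/(2πz²) · [1 + (r/z)²]^(−5/2)
r/z = 0/2.9 = 0; [1+(r/z)²]^(−5/2) = 1.
Δσ_z = 3×1920/(2π×2.9²) × 1 = 109.01 × 1 = 109 kPa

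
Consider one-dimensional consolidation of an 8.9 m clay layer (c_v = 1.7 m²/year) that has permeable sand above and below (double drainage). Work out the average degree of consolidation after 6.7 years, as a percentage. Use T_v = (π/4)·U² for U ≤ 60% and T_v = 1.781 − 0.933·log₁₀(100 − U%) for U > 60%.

U ≈ 80.4 %

Drainage path length: H_d = H/2 = 4.45 m (double drainage).
T_v = c_v·t/H_d² = 1.7×6.7/4.45² = 0.57518.
T_v = 0.57518 corresponds to the U > 60% branch:
U = 1 − 10^((1.781 − T_v)/0.933)/100 = 0.8039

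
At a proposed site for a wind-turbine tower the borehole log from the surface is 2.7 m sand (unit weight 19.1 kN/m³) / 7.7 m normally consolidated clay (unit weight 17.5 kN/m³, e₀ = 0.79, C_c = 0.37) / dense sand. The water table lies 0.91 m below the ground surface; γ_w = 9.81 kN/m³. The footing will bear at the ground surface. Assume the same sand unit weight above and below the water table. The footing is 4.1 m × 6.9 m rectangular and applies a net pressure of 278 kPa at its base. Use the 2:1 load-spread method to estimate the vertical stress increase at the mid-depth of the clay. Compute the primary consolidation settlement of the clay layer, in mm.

Mid-depth of clay below the ground surface: z = 2.7 + 7.7/2 = 6.55 m.
Total vertical stress at mid-clay: σ_v = 19.1×2.7 + 17.5×3.85 = 118.95 kPa.
Pore pressure: u = 9.81×(6.55 − 0.91) = 55.328 kPa.
Initial effective stress: σ'_0 = σ_v − u = 118.95 − 55.328 = 63.622 kPa.
Stress increase at mid-clay by the 2:1 spreading method:
Δσ = qBL/((B+z)(L+z)) = 278×4.1×6.9/((4.1+6.55)(6.9+6.55)) = 54.904 kPa
Final effective stress: σ'_f = σ'_0 + Δσ = 63.622 + 54.904 = 118.53 kPa.
Normally consolidated clay, so the full stress increment lies on the virgin compression line:
S_c = C_c·H/(1+e₀)·log₁₀(σ'_f/σ'_0) = 0.37×7.7/(1+0.79)×log₁₀(118.53/63.622)
    = 1.5916 × 0.27022 = 0.4301 m

S_c ≈ 430 mm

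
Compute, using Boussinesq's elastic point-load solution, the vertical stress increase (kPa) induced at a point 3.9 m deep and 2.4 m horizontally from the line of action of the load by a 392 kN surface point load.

Boussinesq vertical stress below a point load on an elastic half-space:
Δσ_z = 3P/(2πz²) · [1 + (r/z)²]^(−5/2)
r/z = 2.4/3.9 = 0.61538; [1+(r/z)²]^(−5/2) = 0.44805.
Δσ_z = 3×392/(2π×3.9²) × 0.44805 = 12.305 × 0.44805 = 5.513 kPa

Δσ_z ≈ 5.51 kPa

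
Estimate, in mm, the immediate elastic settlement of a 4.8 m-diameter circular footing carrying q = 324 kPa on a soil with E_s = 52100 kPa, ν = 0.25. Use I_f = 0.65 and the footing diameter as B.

S_e ≈ 18.2 mm

Immediate (elastic) settlement: S_e = q·B·(1−ν²)/E_s · I_f.
S_e = 324 × 4.8 × (1 − 0.25²) / 52100 × 0.65
    = 324 × 4.8 × 0.9375 / 52100 × 0.65
    = 0.01819 m = 18.19 mm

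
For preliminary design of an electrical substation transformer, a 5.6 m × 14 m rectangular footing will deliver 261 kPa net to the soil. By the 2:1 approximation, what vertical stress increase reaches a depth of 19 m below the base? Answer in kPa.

By the 2:1 method the load spreads at 1 horizontal : 2 vertical, so at depth z the loaded area has grown by z in each plan dimension:
Δσ = qBL/((B+z)(L+z)) = 261×5.6×14/((5.6+19)(14+19)) = 25.206 kPa

Δσ_z ≈ 25.2 kPa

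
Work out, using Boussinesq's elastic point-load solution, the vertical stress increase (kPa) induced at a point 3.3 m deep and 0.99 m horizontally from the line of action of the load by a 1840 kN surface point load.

Δσ_z ≈ 65 kPa

Boussinesq vertical stress below a point load on an elastic half-space:
Δσ_z = 3P/(2πz²) · [1 + (r/z)²]^(−5/2)
r/z = 0.99/3.3 = 0.3; [1+(r/z)²]^(−5/2) = 0.80618.
Δσ_z = 3×1840/(2π×3.3²) × 0.80618 = 80.674 × 0.80618 = 65.04 kPa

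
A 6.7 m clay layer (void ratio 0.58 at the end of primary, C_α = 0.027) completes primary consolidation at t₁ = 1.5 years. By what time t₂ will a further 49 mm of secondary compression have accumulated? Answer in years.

t₂ ≈ 4.02 years

S_s = C_α·H/(1+e_p)·log₁₀(t₂/t₁) ⇒ log₁₀(t₂/t₁) = S_s·(1+e_p)/(C_α·H).
log₁₀(t₂/t₁) = 0.049 × (1+0.58) / (0.027×6.7) = 0.428
t₂ = t₁ × 10^0.428 = 1.5 × 2.679 = 4.018 years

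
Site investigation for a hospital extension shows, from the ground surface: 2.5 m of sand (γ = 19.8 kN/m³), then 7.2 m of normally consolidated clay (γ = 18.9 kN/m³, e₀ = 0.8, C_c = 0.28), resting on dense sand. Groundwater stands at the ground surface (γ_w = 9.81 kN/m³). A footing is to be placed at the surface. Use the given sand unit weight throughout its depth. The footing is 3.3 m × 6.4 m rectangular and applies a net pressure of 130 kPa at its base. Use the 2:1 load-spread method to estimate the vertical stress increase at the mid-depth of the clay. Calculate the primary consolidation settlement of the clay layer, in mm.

Mid-depth of clay below the ground surface: z = 2.5 + 7.2/2 = 6.1 m.
Total vertical stress at mid-clay: σ_v = 19.8×2.5 + 18.9×3.6 = 117.54 kPa.
Pore pressure: u = 9.81×(6.1 − 0) = 59.841 kPa.
Initial effective stress: σ'_0 = σ_v − u = 117.54 − 59.841 = 57.699 kPa.
Stress increase at mid-clay by the 2:1 spreading method:
Δσ = qBL/((B+z)(L+z)) = 130×3.3×6.4/((3.3+6.1)(6.4+6.1)) = 23.367 kPa
Final effective stress: σ'_f = σ'_0 + Δσ = 57.699 + 23.367 = 81.066 kPa.
Normally consolidated clay, so the full stress increment lies on the virgin compression line:
S_c = C_c·H/(1+e₀)·log₁₀(σ'_f/σ'_0) = 0.28×7.2/(1+0.8)×log₁₀(81.066/57.699)
    = 1.12 × 0.14767 = 0.1654 m

S_c ≈ 165 mm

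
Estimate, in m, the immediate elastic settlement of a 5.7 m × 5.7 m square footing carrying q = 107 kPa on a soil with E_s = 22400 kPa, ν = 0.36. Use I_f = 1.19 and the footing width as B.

Immediate (elastic) settlement: S_e = q·B·(1−ν²)/E_s · I_f.
S_e = 107 × 5.7 × (1 − 0.36²) / 22400 × 1.19
    = 107 × 5.7 × 0.8704 / 22400 × 1.19
    = 0.0282 m

S_e ≈ 0.0282 m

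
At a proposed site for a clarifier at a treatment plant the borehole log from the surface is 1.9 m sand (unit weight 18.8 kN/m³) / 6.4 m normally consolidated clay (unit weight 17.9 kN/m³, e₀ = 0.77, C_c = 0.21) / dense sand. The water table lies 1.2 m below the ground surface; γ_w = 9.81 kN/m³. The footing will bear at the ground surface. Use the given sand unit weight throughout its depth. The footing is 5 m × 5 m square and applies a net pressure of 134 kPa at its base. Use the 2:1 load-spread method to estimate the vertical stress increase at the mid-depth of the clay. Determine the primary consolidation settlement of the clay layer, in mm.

Mid-depth of clay below the ground surface: z = 1.9 + 6.4/2 = 5.1 m.
Total vertical stress at mid-clay: σ_v = 18.8×1.9 + 17.9×3.2 = 93 kPa.
Pore pressure: u = 9.81×(5.1 − 1.2) = 38.259 kPa.
Initial effective stress: σ'_0 = σ_v − u = 93 − 38.259 = 54.741 kPa.
Stress increase at mid-clay by the 2:1 spreading method:
Δσ = qBL/((B+z)(L+z)) = 134×5×5/((5+5.1)(5+5.1)) = 32.84 kPa
Final effective stress: σ'_f = σ'_0 + Δσ = 54.741 + 32.84 = 87.581 kPa.
Normally consolidated clay, so the full stress increment lies on the virgin compression line:
S_c = C_c·H/(1+e₀)·log₁₀(σ'_f/σ'_0) = 0.21×6.4/(1+0.77)×log₁₀(87.581/54.741)
    = 0.75932 × 0.2041 = 0.155 m

S_c ≈ 155 mm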